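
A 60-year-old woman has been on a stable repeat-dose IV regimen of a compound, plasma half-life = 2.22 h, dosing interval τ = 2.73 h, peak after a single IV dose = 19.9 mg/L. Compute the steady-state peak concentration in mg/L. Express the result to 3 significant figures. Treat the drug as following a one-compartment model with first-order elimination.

34.7 mg/L

k = ln2 / t½ = 0.693147 / 2.22 = 0.3122 h⁻¹
e^(−kτ) = e^(−0.3122 × 2.73) = 0.4264
Accumulation ratio R = 1 / (1 − e^(−kτ)) = 1 / (1 − 0.4264) = 1.743
Steady-state peak = C₀ × R = 19.9 × 1.743 = 34.69 mg/L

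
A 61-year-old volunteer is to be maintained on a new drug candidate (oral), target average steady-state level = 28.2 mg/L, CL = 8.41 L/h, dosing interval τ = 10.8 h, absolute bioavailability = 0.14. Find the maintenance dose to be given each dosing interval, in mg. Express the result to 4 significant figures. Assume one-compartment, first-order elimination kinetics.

18300 mg

At steady state, F × (Dose/τ) = Css × CL.
Dose = Css × CL × τ / F = 28.2 × 8.410 × 10.8 / 0.14 = 18300 mg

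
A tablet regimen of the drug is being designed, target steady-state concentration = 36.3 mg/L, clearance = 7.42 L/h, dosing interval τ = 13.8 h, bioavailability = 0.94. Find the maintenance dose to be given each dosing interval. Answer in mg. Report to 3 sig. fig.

3950 mg

At steady state, F × (Dose/τ) = Css × CL.
Dose = Css × CL × τ / F = 36.3 × 7.420 × 13.8 / 0.94 = 3954 mg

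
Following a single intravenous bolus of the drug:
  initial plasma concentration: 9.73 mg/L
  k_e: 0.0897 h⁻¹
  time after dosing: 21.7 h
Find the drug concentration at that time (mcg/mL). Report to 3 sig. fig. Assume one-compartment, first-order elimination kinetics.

1.39 mcg/mL

C = C₀ · e^(−k·t) = 9.730 × e^(−0.08970 × 21.7)
  = 9.730 × 0.1428 = 1.389 mg/L
(1.389 mg/L = 1.389 mcg/mL)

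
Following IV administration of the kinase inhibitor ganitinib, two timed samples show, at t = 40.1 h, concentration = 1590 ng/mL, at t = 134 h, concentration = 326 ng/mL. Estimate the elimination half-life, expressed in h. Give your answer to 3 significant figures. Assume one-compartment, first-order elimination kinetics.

k = ln(C₁/C₂) / (t₂ − t₁) = ln(1590/326) / (134 − 40.1)
  = 1.585 / 93.90 = 0.01688 h⁻¹
t½ = ln2 / k = 0.693147 / 0.01688 = 41.06 h

41.1 h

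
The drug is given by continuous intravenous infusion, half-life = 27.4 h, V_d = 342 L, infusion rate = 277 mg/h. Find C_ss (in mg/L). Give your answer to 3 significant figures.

32.0 mg/L

k = ln2 / t½ = 0.693147 / 27.4 = 0.02530 h⁻¹
CL = k × Vd = 0.02530 × 342 = 8.653 L/h
At steady state Css = R₀ / CL = 277 / 8.653 = 32.01 mg/L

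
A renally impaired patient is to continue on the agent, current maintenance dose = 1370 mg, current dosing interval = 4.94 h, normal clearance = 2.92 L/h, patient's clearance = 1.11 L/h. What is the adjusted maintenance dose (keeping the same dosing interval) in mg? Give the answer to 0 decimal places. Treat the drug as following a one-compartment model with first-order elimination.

To keep the same average steady-state level, dosing rate must scale with clearance.
CL ratio = 1.11 / 2.92 = 0.3801
New dose (same interval) = 1370 × 0.3801 = 520.7 mg

521 mg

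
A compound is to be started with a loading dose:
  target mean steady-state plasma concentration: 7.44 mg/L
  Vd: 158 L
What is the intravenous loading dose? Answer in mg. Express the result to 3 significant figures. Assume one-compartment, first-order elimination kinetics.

1180 mg

LD = Css × Vd = 7.44 × 158 = 1176 mg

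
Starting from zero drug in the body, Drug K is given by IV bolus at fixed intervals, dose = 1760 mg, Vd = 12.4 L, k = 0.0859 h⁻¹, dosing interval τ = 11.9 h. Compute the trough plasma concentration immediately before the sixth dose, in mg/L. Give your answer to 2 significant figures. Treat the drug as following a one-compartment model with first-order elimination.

79 mg/L

C₀ per dose = Dose / Vd = 1760 / 12.4 = 141.9 mg/L
Fraction remaining after one interval: r = e^(−kτ) = e^(−0.08590 × 11.9) = 0.3598
Before dose 6, 5 doses have been given (aged 1τ, 2τ, 3τ, 4τ, 5τ).
C_trough = C₀ × (r + r² + … + r^5) = C₀ × r(1−r^5)/(1−r)
        = 141.9 × 0.3598 × (1 − 0.006030) / (1 − 0.3598) = 79.27 mg/L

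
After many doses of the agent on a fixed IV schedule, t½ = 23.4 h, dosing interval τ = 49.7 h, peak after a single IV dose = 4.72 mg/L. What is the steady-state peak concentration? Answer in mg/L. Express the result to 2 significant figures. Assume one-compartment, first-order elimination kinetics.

k = ln2 / t½ = 0.693147 / 23.4 = 0.02962 h⁻¹
e^(−kτ) = e^(−0.02962 × 49.7) = 0.2294
Accumulation ratio R = 1 / (1 − e^(−kτ)) = 1 / (1 − 0.2294) = 1.298
Steady-state peak = C₀ × R = 4.72 × 1.298 = 6.127 mg/L

6.1 mg/L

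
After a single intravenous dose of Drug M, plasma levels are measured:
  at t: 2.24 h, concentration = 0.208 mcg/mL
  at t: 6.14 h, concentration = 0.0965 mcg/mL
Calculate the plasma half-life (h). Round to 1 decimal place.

3.5 h

k = ln(C₁/C₂) / (t₂ − t₁) = ln(0.208/0.0965) / (6.14 − 2.24)
  = 0.7680 / 3.900 = 0.1969 h⁻¹
t½ = ln2 / k = 0.693147 / 0.1969 = 3.520 h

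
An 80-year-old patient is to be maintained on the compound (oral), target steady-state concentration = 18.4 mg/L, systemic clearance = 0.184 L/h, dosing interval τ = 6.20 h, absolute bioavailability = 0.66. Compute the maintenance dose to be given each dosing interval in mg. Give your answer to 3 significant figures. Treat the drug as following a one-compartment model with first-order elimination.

At steady state, F × (Dose/τ) = Css × CL.
Dose = Css × CL × τ / F = 18.4 × 0.1840 × 6.20 / 0.66 = 31.80 mg

31.8 mg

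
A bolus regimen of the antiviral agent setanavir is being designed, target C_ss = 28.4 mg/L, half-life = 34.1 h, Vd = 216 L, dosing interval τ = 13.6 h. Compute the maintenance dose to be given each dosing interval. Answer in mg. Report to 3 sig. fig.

k = ln2 / t½ = 0.693147 / 34.1 = 0.02033 h⁻¹
CL = k × Vd = 0.02033 × 216 = 4.391 L/h
At steady state, Dose/τ = Css × CL.
Dose = Css × CL × τ = 28.4 × 4.391 × 13.6 = 1696 mg

1700 mg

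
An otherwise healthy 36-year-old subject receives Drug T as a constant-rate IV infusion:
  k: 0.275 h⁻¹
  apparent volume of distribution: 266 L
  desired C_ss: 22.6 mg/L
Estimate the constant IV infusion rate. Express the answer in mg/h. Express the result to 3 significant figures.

1650 mg/h

CL = k × Vd = 0.2750 × 266 = 73.15 L/h
At steady state, infusion rate R₀ = Css × CL = 22.6 × 73.15 = 1653 mg/h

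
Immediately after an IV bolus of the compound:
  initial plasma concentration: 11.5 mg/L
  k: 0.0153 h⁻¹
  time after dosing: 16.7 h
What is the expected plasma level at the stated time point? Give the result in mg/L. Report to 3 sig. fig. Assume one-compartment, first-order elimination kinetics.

C = C₀ · e^(−k·t) = 11.50 × e^(−0.01530 × 16.7)
  = 11.50 × 0.7745 = 8.907 mg/L

8.91 mg/L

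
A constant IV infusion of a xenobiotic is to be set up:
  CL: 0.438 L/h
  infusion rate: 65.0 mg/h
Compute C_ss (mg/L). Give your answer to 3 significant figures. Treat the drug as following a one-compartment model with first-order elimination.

148 mg/L

At steady state Css = R₀ / CL = 65.0 / 0.4380 = 148.4 mg/L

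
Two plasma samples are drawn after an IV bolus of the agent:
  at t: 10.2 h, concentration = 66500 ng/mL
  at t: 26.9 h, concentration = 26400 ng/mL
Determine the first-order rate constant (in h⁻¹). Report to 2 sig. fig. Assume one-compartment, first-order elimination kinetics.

k = ln(C₁/C₂) / (t₂ − t₁) = ln(66500/26400) / (26.9 − 10.2)
  = 0.9238 / 16.70 = 0.05532 h⁻¹

0.055 h⁻¹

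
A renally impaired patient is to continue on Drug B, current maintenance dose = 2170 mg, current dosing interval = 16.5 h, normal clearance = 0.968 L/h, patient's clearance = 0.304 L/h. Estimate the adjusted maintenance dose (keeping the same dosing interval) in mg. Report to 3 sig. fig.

681 mg

To keep the same average steady-state level, dosing rate must scale with clearance.
CL ratio = 0.304 / 0.968 = 0.3140
New dose (same interval) = 2170 × 0.3140 = 681.4 mg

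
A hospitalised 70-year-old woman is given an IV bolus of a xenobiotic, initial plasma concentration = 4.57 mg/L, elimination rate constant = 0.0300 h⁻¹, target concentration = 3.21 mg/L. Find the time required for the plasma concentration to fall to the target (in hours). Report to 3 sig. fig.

t = ln(C₀ / C) / k = ln(4.570 / 3.21) / 0.03000
  = ln(1.424) / 0.03000 = 0.3535 / 0.03000 = 11.78 h

11.8 h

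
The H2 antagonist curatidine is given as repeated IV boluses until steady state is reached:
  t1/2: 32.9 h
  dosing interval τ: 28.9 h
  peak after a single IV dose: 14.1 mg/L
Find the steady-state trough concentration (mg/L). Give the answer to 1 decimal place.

k = ln2 / t½ = 0.693147 / 32.9 = 0.02107 h⁻¹
e^(−kτ) = e^(−0.02107 × 28.9) = 0.5439
Accumulation ratio R = 1 / (1 − e^(−kτ)) = 1 / (1 − 0.5439) = 2.193
Steady-state trough = C₀ × R × e^(−kτ) = 14.1 × 2.193 × 0.5439 = 16.82 mg/L

16.8 mg/L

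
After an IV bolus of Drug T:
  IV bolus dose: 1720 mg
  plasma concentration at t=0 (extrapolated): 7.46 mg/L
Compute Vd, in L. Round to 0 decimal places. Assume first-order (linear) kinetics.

Vd = Dose / C₀ = 1720 / 7.46 = 230.6 L

231 L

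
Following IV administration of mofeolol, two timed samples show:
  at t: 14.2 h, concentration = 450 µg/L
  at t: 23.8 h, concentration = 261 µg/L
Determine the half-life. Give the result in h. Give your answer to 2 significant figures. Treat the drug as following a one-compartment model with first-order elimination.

k = ln(C₁/C₂) / (t₂ − t₁) = ln(450/261) / (23.8 − 14.2)
  = 0.5447 / 9.600 = 0.05674 h⁻¹
t½ = ln2 / k = 0.693147 / 0.05674 = 12.22 h

12 h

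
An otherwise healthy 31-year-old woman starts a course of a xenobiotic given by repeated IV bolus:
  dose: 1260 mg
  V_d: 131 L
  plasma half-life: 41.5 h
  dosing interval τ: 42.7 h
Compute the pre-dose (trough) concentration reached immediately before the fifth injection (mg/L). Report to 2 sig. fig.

C₀ per dose = Dose / Vd = 1260 / 131 = 9.618 mg/L
k = ln2 / t½ = 0.693147 / 41.5 = 0.01670 h⁻¹
Fraction remaining after one interval: r = e^(−kτ) = e^(−0.01670 × 42.7) = 0.4901
Before dose 5, 4 doses have been given (aged 1τ, 2τ, 3τ, 4τ).
C_trough = C₀ × (r + r² + … + r^4) = C₀ × r(1−r^4)/(1−r)
        = 9.618 × 0.4901 × (1 − 0.05770) / (1 − 0.4901) = 8.711 mg/L

8.7 mg/L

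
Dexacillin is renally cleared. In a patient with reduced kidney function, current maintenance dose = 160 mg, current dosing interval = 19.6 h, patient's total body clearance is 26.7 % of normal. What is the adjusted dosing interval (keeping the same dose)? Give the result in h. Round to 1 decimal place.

To keep the same average steady-state level, dosing rate must scale with clearance.
CL ratio = 26.7 / 100 = 0.2670
New interval (same dose) = 19.6 / 0.2670 = 73.41 h

73.4 h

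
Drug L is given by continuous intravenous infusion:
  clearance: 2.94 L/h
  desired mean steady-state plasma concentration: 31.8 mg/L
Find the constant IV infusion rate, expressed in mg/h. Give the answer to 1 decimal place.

At steady state, infusion rate R₀ = Css × CL = 31.8 × 2.940 = 93.49 mg/h

93.5 mg/h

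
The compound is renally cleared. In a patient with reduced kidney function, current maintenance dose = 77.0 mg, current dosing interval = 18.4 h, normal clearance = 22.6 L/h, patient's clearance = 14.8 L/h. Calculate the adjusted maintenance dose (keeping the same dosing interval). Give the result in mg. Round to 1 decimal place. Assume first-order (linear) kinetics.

To keep the same average steady-state level, dosing rate must scale with clearance.
CL ratio = 14.8 / 22.6 = 0.6549
New dose (same interval) = 77.0 × 0.6549 = 50.43 mg

50.4 mg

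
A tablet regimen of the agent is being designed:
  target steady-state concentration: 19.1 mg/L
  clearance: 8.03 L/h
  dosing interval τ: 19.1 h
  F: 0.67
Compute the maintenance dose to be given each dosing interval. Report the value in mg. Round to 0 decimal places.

At steady state, F × (Dose/τ) = Css × CL.
Dose = Css × CL × τ / F = 19.1 × 8.030 × 19.1 / 0.67 = 4372 mg

4372 mg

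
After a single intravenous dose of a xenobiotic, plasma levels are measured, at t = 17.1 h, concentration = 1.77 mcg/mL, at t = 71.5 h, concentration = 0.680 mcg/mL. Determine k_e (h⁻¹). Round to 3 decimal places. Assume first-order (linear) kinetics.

0.018 h⁻¹

k = ln(C₁/C₂) / (t₂ − t₁) = ln(1.77/0.680) / (71.5 − 17.1)
  = 0.9566 / 54.40 = 0.01758 h⁻¹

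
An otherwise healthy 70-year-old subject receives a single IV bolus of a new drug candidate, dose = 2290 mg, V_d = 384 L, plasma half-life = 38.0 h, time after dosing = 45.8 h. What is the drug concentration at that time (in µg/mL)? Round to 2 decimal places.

2.59 µg/mL

C₀ = Dose / Vd = 2290 / 384 = 5.964 mg/L
k = ln2 / t½ = 0.693147 / 38.0 = 0.01824 h⁻¹
C = C₀ · e^(−k·t) = 5.964 × e^(−0.01824 × 45.8)
  = 5.964 × 0.4337 = 2.587 mg/L
(2.587 mg/L = 2.587 µg/mL)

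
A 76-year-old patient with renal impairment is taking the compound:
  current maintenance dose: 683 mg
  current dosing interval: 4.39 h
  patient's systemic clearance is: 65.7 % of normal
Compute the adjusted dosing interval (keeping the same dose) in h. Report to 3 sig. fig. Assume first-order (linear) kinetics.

6.68 h

To keep the same average steady-state level, dosing rate must scale with clearance.
CL ratio = 65.7 / 100 = 0.6570
New interval (same dose) = 4.39 / 0.6570 = 6.682 h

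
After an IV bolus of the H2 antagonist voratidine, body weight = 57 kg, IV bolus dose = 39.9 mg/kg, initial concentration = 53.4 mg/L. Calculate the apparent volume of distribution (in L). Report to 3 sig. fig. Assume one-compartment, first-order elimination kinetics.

Dose = 39.9 × 57 = 2274 mg
Vd = Dose / C₀ = 2274 / 53.4 = 42.58 L

42.6 L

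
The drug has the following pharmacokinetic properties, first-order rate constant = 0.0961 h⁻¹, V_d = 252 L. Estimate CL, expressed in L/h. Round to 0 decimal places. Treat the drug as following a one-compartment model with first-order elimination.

24 L/h

CL = k × Vd = 0.0961 × 252 = 24.22 L/h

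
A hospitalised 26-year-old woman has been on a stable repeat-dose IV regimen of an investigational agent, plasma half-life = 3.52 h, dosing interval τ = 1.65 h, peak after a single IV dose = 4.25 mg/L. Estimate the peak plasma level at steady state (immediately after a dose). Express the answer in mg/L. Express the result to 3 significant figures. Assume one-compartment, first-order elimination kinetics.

15.3 mg/L

k = ln2 / t½ = 0.693147 / 3.52 = 0.1969 h⁻¹
e^(−kτ) = e^(−0.1969 × 1.65) = 0.7226
Accumulation ratio R = 1 / (1 − e^(−kτ)) = 1 / (1 − 0.7226) = 3.605
Steady-state peak = C₀ × R = 4.25 × 3.605 = 15.32 mg/L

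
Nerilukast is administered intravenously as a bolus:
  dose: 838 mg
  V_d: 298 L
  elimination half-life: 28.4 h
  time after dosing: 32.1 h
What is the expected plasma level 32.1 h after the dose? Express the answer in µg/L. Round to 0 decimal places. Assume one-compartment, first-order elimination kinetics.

C₀ = Dose / Vd = 838.0 / 298 = 2.812 mg/L
k = ln2 / t½ = 0.693147 / 28.4 = 0.02441 h⁻¹
C = C₀ · e^(−k·t) = 2.812 × e^(−0.02441 × 32.1)
  = 2.812 × 0.4568 = 1.285 mg/L
Convert: 1.285 mg/L × 1000 = 1285 µg/L

1285 µg/L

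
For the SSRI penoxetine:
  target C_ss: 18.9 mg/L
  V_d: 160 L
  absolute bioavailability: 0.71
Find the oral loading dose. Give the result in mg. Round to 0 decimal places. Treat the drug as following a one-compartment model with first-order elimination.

LD = Css × Vd / F = 18.9 × 160 / 0.71 = 4259 mg

4259 mg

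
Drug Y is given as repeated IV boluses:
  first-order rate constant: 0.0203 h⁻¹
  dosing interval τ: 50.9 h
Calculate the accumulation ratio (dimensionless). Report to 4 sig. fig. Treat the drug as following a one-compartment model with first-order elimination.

e^(−kτ) = e^(−0.02030 × 50.9) = 0.3558
Accumulation ratio R = 1 / (1 − e^(−kτ)) = 1 / (1 − 0.3558) = 1.552

1.552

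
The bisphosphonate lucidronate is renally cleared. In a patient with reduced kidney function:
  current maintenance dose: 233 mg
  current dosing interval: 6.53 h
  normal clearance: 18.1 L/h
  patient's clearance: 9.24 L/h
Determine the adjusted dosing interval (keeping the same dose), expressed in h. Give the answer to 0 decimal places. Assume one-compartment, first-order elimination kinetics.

To keep the same average steady-state level, dosing rate must scale with clearance.
CL ratio = 9.24 / 18.1 = 0.5105
New interval (same dose) = 6.53 / 0.5105 = 12.79 h

13 h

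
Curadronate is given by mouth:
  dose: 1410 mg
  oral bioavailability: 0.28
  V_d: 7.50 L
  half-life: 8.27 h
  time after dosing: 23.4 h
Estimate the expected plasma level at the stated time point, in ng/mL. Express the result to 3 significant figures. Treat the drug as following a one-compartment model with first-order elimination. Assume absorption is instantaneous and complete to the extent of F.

7410 ng/mL

Amount reaching circulation = F × Dose = 0.28 × 1410 = 394.8 mg
C₀ = F·Dose / Vd = 394.8 / 7.50 = 52.64 mg/L
k = ln2 / t½ = 0.693147 / 8.27 = 0.08381 h⁻¹
C = C₀ · e^(−k·t) = 52.64 × e^(−0.08381 × 23.4)
  = 52.64 × 0.1407 = 7.406 mg/L
Convert: 7.406 mg/L × 1000 = 7406 ng/mL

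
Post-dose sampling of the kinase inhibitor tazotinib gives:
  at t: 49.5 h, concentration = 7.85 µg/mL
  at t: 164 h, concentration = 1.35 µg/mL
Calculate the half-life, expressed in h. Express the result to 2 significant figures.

45 h

k = ln(C₁/C₂) / (t₂ − t₁) = ln(7.85/1.35) / (164 − 49.5)
  = 1.760 / 114.5 = 0.01537 h⁻¹
t½ = ln2 / k = 0.693147 / 0.01537 = 45.10 h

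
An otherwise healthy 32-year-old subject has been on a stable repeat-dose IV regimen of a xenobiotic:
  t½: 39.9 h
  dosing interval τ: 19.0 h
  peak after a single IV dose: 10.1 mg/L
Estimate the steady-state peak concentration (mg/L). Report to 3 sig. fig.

k = ln2 / t½ = 0.693147 / 39.9 = 0.01737 h⁻¹
e^(−kτ) = e^(−0.01737 × 19.0) = 0.7189
Accumulation ratio R = 1 / (1 − e^(−kτ)) = 1 / (1 − 0.7189) = 3.557
Steady-state peak = C₀ × R = 10.1 × 3.557 = 35.93 mg/L

35.9 mg/L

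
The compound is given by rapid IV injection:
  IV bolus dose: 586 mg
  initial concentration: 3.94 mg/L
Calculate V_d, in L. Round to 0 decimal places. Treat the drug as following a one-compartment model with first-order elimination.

Vd = Dose / C₀ = 586.0 / 3.94 = 148.7 L

149 L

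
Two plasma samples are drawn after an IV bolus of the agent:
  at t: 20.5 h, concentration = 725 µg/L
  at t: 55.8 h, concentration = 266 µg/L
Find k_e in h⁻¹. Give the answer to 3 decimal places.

0.028 h⁻¹

k = ln(C₁/C₂) / (t₂ − t₁) = ln(725/266) / (55.8 − 20.5)
  = 1.003 / 35.30 = 0.02841 h⁻¹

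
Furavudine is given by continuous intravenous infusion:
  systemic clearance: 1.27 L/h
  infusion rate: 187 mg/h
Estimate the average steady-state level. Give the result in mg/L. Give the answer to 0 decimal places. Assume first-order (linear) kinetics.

At steady state Css = R₀ / CL = 187 / 1.270 = 147.2 mg/L

147 mg/L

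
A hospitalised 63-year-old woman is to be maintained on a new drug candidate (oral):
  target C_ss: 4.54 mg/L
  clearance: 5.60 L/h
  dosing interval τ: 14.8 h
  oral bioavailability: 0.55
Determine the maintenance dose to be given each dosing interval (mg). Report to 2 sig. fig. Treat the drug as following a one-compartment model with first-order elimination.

680 mg

At steady state, F × (Dose/τ) = Css × CL.
Dose = Css × CL × τ / F = 4.54 × 5.600 × 14.8 / 0.55 = 684.1 mg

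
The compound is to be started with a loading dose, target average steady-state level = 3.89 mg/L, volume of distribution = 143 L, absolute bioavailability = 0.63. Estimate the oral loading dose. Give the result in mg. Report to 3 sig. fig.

883 mg

LD = Css × Vd / F = 3.89 × 143 / 0.63 = 883.0 mg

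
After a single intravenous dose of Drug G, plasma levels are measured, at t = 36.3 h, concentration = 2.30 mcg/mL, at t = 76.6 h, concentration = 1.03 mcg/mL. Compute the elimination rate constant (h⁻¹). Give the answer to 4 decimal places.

0.0199 h⁻¹

k = ln(C₁/C₂) / (t₂ − t₁) = ln(2.30/1.03) / (76.6 − 36.3)
  = 0.8034 / 40.30 = 0.01994 h⁻¹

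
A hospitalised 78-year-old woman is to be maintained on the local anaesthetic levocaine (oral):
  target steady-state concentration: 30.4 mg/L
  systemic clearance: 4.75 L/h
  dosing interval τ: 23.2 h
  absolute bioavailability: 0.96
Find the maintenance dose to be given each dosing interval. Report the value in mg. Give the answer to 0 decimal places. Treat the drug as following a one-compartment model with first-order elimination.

3490 mg

At steady state, F × (Dose/τ) = Css × CL.
Dose = Css × CL × τ / F = 30.4 × 4.750 × 23.2 / 0.96 = 3490 mg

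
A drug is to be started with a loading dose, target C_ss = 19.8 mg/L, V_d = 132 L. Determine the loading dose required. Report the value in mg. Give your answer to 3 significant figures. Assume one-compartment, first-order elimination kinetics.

2610 mg

LD = Css × Vd = 19.8 × 132 = 2614 mg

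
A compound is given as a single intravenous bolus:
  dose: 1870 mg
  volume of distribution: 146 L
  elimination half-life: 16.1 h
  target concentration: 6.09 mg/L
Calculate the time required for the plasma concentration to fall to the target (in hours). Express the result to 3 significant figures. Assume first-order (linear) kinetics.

17.3 h

C₀ = Dose / Vd = 1870 / 146 = 12.81 mg/L
k = ln2 / t½ = 0.693147 / 16.1 = 0.04305 h⁻¹
t = ln(C₀ / C) / k = ln(12.81 / 6.09) / 0.04305
  = ln(2.103) / 0.04305 = 0.7434 / 0.04305 = 17.27 h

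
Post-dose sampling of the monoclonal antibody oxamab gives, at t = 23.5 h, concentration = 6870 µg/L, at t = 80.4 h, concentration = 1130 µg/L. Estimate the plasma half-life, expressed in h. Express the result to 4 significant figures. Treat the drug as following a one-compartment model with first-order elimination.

21.85 h

k = ln(C₁/C₂) / (t₂ − t₁) = ln(6870/1130) / (80.4 − 23.5)
  = 1.805 / 56.90 = 0.03172 h⁻¹
t½ = ln2 / k = 0.693147 / 0.03172 = 21.85 h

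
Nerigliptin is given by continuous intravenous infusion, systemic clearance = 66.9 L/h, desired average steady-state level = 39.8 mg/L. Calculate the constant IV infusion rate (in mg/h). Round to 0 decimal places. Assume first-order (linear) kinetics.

2663 mg/h

At steady state, infusion rate R₀ = Css × CL = 39.8 × 66.90 = 2663 mg/h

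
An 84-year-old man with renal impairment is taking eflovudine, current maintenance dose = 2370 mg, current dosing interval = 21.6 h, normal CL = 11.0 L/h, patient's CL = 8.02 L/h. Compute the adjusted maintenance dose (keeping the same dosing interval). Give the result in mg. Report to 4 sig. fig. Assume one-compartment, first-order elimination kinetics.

1728 mg

To keep the same average steady-state level, dosing rate must scale with clearance.
CL ratio = 8.02 / 11.0 = 0.7291
New dose (same interval) = 2370 × 0.7291 = 1728 mg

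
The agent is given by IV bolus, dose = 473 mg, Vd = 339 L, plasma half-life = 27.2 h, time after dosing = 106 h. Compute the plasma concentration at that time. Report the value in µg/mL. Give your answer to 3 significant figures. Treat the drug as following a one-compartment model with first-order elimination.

C₀ = Dose / Vd = 473.0 / 339 = 1.395 mg/L
k = ln2 / t½ = 0.693147 / 27.2 = 0.02548 h⁻¹
C = C₀ · e^(−k·t) = 1.395 × e^(−0.02548 × 106)
  = 1.395 × 0.06715 = 0.09367 mg/L
(0.09367 mg/L = 0.09367 µg/mL)

0.0937 µg/mL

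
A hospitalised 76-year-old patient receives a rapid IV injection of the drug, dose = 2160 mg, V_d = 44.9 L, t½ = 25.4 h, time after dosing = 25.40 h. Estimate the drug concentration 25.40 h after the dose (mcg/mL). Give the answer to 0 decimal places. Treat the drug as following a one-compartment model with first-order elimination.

C₀ = Dose / Vd = 2160 / 44.9 = 48.11 mg/L
k = ln2 / t½ = 0.693147 / 25.4 = 0.02729 h⁻¹
t / t½ = 25.40 / 25.4 = 1 half-lives
C = C₀ × (1/2)^1 = 48.11 × 0.5000 = 24.06 mg/L
(24.06 mg/L = 24.06 mcg/mL)

24 mcg/mL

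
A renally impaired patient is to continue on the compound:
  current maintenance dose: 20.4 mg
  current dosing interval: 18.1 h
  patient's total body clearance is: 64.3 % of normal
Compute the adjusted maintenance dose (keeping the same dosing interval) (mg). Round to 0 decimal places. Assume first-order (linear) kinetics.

To keep the same average steady-state level, dosing rate must scale with clearance.
CL ratio = 64.3 / 100 = 0.6430
New dose (same interval) = 20.4 × 0.6430 = 13.12 mg

13 mg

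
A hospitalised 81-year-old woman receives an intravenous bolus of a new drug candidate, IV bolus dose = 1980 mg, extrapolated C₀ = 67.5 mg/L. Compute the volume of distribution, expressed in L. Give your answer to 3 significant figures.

29.3 L

Vd = Dose / C₀ = 1980 / 67.5 = 29.33 L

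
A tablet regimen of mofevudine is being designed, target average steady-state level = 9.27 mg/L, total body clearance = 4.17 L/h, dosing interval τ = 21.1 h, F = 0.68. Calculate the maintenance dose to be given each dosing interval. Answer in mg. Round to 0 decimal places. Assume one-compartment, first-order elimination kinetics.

1199 mg

At steady state, F × (Dose/τ) = Css × CL.
Dose = Css × CL × τ / F = 9.27 × 4.170 × 21.1 / 0.68 = 1199 mg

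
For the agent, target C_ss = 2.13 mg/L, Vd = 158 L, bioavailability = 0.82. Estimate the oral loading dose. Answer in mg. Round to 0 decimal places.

410 mg

LD = Css × Vd / F = 2.13 × 158 / 0.82 = 410.4 mg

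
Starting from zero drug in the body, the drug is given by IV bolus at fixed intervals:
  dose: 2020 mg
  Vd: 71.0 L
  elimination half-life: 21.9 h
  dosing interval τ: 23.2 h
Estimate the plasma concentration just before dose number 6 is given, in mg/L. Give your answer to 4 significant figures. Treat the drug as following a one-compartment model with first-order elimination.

C₀ per dose = Dose / Vd = 2020 / 71.0 = 28.45 mg/L
k = ln2 / t½ = 0.693147 / 21.9 = 0.03165 h⁻¹
Fraction remaining after one interval: r = e^(−kτ) = e^(−0.03165 × 23.2) = 0.4799
Before dose 6, 5 doses have been given (aged 1τ, 2τ, 3τ, 4τ, 5τ).
C_trough = C₀ × (r + r² + … + r^5) = C₀ × r(1−r^5)/(1−r)
        = 28.45 × 0.4799 × (1 − 0.02545) / (1 − 0.4799) = 25.58 mg/L

25.58 mg/L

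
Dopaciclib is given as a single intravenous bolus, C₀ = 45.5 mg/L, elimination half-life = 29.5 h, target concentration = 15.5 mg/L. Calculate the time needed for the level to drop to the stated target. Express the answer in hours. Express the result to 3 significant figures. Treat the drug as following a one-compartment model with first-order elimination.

k = ln2 / t½ = 0.693147 / 29.5 = 0.02350 h⁻¹
t = ln(C₀ / C) / k = ln(45.50 / 15.5) / 0.02350
  = ln(2.935) / 0.02350 = 1.077 / 0.02350 = 45.83 h

45.8 h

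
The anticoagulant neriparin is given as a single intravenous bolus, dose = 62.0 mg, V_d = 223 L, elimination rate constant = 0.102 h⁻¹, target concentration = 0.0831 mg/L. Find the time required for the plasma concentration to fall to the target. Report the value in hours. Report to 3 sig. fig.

11.8 h

C₀ = Dose / Vd = 62.00 / 223 = 0.2780 mg/L
t = ln(C₀ / C) / k = ln(0.2780 / 0.0831) / 0.1020
  = ln(3.345) / 0.1020 = 1.207 / 0.1020 = 11.83 h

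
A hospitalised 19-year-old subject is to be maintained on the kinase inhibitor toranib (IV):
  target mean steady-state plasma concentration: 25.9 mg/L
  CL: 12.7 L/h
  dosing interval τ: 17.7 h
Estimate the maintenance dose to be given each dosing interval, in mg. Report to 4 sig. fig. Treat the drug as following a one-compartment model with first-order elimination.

5822 mg

At steady state, Dose/τ = Css × CL.
Dose = Css × CL × τ = 25.9 × 12.70 × 17.7 = 5822 mg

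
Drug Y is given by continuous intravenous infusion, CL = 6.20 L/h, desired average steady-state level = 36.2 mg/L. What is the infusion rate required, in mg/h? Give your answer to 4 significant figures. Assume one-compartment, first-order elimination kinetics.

At steady state, infusion rate R₀ = Css × CL = 36.2 × 6.200 = 224.4 mg/h

224.4 mg/h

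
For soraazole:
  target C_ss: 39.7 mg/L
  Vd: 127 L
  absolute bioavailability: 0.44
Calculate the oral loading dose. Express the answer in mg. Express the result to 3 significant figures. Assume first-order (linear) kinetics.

11500 mg

LD = Css × Vd / F = 39.7 × 127 / 0.44 = 11460 mg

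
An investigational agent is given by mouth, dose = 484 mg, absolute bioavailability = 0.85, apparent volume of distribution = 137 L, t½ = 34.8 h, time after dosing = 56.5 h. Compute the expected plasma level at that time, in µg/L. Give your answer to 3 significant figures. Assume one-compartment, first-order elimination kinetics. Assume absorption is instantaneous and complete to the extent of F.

Amount reaching circulation = F × Dose = 0.85 × 484.0 = 411.4 mg
C₀ = F·Dose / Vd = 411.4 / 137 = 3.003 mg/L
k = ln2 / t½ = 0.693147 / 34.8 = 0.01992 h⁻¹
C = C₀ · e^(−k·t) = 3.003 × e^(−0.01992 × 56.5)
  = 3.003 × 0.3245 = 0.9745 mg/L
Convert: 0.9745 mg/L × 1000 = 974.5 µg/L

975 µg/L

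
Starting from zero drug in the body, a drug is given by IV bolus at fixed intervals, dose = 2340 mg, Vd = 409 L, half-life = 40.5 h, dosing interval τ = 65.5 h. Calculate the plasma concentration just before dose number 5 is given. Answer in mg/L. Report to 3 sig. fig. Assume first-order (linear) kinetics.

2.74 mg/L

C₀ per dose = Dose / Vd = 2340 / 409 = 5.721 mg/L
k = ln2 / t½ = 0.693147 / 40.5 = 0.01711 h⁻¹
Fraction remaining after one interval: r = e^(−kτ) = e^(−0.01711 × 65.5) = 0.3260
Before dose 5, 4 doses have been given (aged 1τ, 2τ, 3τ, 4τ).
C_trough = C₀ × (r + r² + … + r^4) = C₀ × r(1−r^4)/(1−r)
        = 5.721 × 0.3260 × (1 − 0.01129) / (1 − 0.3260) = 2.736 mg/L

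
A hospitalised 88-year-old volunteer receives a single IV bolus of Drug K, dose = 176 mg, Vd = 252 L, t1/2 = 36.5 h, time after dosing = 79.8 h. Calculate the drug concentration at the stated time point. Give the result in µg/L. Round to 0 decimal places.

153 µg/L

C₀ = Dose / Vd = 176.0 / 252 = 0.6984 mg/L
k = ln2 / t½ = 0.693147 / 36.5 = 0.01899 h⁻¹
C = C₀ · e^(−k·t) = 0.6984 × e^(−0.01899 × 79.8)
  = 0.6984 × 0.2197 = 0.1534 mg/L
Convert: 0.1534 mg/L × 1000 = 153.4 µg/L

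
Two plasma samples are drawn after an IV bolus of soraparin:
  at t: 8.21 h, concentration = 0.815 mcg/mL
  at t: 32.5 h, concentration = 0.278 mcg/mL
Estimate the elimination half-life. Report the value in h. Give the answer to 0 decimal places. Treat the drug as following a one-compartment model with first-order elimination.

k = ln(C₁/C₂) / (t₂ − t₁) = ln(0.815/0.278) / (32.5 − 8.21)
  = 1.076 / 24.29 = 0.04430 h⁻¹
t½ = ln2 / k = 0.693147 / 0.04430 = 15.65 h

16 h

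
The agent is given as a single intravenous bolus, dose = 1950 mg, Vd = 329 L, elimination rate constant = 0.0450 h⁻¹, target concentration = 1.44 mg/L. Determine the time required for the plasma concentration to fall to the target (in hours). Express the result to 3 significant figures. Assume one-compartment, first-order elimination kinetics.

C₀ = Dose / Vd = 1950 / 329 = 5.927 mg/L
t = ln(C₀ / C) / k = ln(5.927 / 1.44) / 0.04500
  = ln(4.116) / 0.04500 = 1.415 / 0.04500 = 31.44 h

31.4 h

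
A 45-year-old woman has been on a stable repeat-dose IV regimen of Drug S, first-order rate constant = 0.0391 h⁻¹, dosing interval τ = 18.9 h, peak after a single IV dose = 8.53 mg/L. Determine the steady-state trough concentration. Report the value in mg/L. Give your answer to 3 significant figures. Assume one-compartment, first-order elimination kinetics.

7.80 mg/L

e^(−kτ) = e^(−0.03910 × 18.9) = 0.4776
Accumulation ratio R = 1 / (1 − e^(−kτ)) = 1 / (1 − 0.4776) = 1.914
Steady-state trough = C₀ × R × e^(−kτ) = 8.53 × 1.914 × 0.4776 = 7.797 mg/L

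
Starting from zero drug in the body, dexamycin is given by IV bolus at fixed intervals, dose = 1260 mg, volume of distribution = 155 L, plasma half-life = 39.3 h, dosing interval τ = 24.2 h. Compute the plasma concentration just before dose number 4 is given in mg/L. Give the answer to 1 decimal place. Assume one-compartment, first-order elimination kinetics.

C₀ per dose = Dose / Vd = 1260 / 155 = 8.129 mg/L
k = ln2 / t½ = 0.693147 / 39.3 = 0.01764 h⁻¹
Fraction remaining after one interval: r = e^(−kτ) = e^(−0.01764 × 24.2) = 0.6525
Before dose 4, 3 doses have been given (aged 1τ, 2τ, 3τ).
C_trough = C₀ × (r + r² + … + r^3) = C₀ × r(1−r^3)/(1−r)
        = 8.129 × 0.6525 × (1 − 0.2778) / (1 − 0.6525) = 11.02 mg/L

11.0 mg/L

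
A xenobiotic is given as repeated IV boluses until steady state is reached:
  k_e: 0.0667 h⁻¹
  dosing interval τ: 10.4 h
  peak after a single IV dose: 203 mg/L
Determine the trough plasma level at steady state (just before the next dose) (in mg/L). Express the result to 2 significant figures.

200 mg/L

e^(−kτ) = e^(−0.06670 × 10.4) = 0.4997
Accumulation ratio R = 1 / (1 − e^(−kτ)) = 1 / (1 − 0.4997) = 1.999
Steady-state trough = C₀ × R × e^(−kτ) = 203 × 1.999 × 0.4997 = 202.8 mg/L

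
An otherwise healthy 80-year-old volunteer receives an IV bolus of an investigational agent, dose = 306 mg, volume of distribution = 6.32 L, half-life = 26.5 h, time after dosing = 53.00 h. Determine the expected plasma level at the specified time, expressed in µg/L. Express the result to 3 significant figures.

12100 µg/L

C₀ = Dose / Vd = 306.0 / 6.32 = 48.42 mg/L
k = ln2 / t½ = 0.693147 / 26.5 = 0.02616 h⁻¹
t / t½ = 53.00 / 26.5 = 2 half-lives
C = C₀ × (1/2)^2 = 48.42 × 0.2500 = 12.11 mg/L
Convert: 12.11 mg/L × 1000 = 12110 µg/L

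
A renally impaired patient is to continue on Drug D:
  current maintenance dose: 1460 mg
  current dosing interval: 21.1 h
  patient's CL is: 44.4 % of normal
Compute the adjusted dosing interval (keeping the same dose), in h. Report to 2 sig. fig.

To keep the same average steady-state level, dosing rate must scale with clearance.
CL ratio = 44.4 / 100 = 0.4440
New interval (same dose) = 21.1 / 0.4440 = 47.52 h

48 h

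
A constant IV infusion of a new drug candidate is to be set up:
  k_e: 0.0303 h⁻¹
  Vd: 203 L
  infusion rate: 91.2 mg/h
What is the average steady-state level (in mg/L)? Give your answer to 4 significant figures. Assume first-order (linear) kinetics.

CL = k × Vd = 0.03030 × 203 = 6.151 L/h
At steady state Css = R₀ / CL = 91.2 / 6.151 = 14.83 mg/L

14.83 mg/L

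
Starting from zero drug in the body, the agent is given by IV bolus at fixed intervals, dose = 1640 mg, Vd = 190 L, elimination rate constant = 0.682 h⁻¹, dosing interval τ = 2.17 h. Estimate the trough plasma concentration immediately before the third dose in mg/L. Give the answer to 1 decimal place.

2.4 mg/L

C₀ per dose = Dose / Vd = 1640 / 190 = 8.632 mg/L
Fraction remaining after one interval: r = e^(−kτ) = e^(−0.6820 × 2.17) = 0.2277
Before dose 3, 2 doses have been given (aged 1τ, 2τ).
C_trough = C₀ × (r + r²) = 8.632 × (0.2277 + 0.05185) = 2.413 mg/L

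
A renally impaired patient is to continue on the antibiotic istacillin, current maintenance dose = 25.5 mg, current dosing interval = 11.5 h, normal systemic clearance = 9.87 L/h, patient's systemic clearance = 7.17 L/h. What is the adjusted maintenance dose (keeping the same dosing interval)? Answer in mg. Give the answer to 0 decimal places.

19 mg

To keep the same average steady-state level, dosing rate must scale with clearance.
CL ratio = 7.17 / 9.87 = 0.7264
New dose (same interval) = 25.5 × 0.7264 = 18.52 mg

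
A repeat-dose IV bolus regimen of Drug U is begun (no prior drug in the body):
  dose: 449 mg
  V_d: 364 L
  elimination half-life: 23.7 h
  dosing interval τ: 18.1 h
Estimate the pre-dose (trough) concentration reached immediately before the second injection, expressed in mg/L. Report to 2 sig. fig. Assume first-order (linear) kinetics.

0.73 mg/L

C₀ per dose = Dose / Vd = 449 / 364 = 1.234 mg/L
k = ln2 / t½ = 0.693147 / 23.7 = 0.02925 h⁻¹
Fraction remaining after one interval: r = e^(−kτ) = e^(−0.02925 × 18.1) = 0.5889
Before dose 2, 1 dose has been given (aged 1τ).
C_trough = C₀ × r = 1.234 × 0.5889 = 0.7267 mg/L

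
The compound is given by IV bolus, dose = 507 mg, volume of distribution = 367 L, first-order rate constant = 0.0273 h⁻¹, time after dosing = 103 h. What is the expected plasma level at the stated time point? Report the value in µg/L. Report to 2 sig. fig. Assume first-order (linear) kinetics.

C₀ = Dose / Vd = 507.0 / 367 = 1.381 mg/L
C = C₀ · e^(−k·t) = 1.381 × e^(−0.02730 × 103)
  = 1.381 × 0.06009 = 0.08298 mg/L
Convert: 0.08298 mg/L × 1000 = 82.98 µg/L

83 µg/L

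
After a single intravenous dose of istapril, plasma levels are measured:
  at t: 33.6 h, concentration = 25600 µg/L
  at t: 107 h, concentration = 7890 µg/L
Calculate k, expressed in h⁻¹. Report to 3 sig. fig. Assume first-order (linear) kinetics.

0.0160 h⁻¹

k = ln(C₁/C₂) / (t₂ − t₁) = ln(25600/7890) / (107 − 33.6)
  = 1.177 / 73.40 = 0.01604 h⁻¹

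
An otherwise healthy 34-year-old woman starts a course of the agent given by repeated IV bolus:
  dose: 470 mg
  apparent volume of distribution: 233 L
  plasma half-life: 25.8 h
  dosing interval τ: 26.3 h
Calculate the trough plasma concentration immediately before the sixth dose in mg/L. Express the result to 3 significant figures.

C₀ per dose = Dose / Vd = 470 / 233 = 2.017 mg/L
k = ln2 / t½ = 0.693147 / 25.8 = 0.02687 h⁻¹
Fraction remaining after one interval: r = e^(−kτ) = e^(−0.02687 × 26.3) = 0.4933
Before dose 6, 5 doses have been given (aged 1τ, 2τ, 3τ, 4τ, 5τ).
C_trough = C₀ × (r + r² + … + r^5) = C₀ × r(1−r^5)/(1−r)
        = 2.017 × 0.4933 × (1 − 0.02921) / (1 − 0.4933) = 1.906 mg/L

1.91 mg/L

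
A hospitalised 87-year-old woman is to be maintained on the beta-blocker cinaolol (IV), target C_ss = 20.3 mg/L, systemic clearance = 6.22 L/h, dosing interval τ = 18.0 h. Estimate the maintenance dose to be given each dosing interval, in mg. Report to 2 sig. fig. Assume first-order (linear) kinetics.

At steady state, Dose/τ = Css × CL.
Dose = Css × CL × τ = 20.3 × 6.220 × 18.0 = 2273 mg

2300 mg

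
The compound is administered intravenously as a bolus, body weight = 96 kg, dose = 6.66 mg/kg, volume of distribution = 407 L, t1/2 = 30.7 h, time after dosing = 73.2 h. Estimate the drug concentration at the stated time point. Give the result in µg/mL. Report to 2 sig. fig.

0.30 µg/mL

Total dose = 6.66 × 96 = 639.4 mg
C₀ = Dose / Vd = 639.4 / 407 = 1.571 mg/L
k = ln2 / t½ = 0.693147 / 30.7 = 0.02258 h⁻¹
C = C₀ · e^(−k·t) = 1.571 × e^(−0.02258 × 73.2)
  = 1.571 × 0.1915 = 0.3008 mg/L
(0.3008 mg/L = 0.3008 µg/mL)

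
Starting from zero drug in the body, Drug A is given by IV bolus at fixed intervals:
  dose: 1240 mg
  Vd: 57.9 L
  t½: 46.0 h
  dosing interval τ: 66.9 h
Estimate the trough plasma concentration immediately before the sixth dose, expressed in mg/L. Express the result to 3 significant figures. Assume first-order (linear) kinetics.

C₀ per dose = Dose / Vd = 1240 / 57.9 = 21.42 mg/L
k = ln2 / t½ = 0.693147 / 46.0 = 0.01507 h⁻¹
Fraction remaining after one interval: r = e^(−kτ) = e^(−0.01507 × 66.9) = 0.3649
Before dose 6, 5 doses have been given (aged 1τ, 2τ, 3τ, 4τ, 5τ).
C_trough = C₀ × (r + r² + … + r^5) = C₀ × r(1−r^5)/(1−r)
        = 21.42 × 0.3649 × (1 − 0.006469) / (1 − 0.3649) = 12.23 mg/L

12.2 mg/L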